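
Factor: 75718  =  2^1 * 17^2*131^1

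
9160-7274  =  1886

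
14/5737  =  14/5737 = 0.00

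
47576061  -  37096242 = 10479819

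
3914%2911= 1003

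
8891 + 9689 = 18580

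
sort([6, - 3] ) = [ - 3, 6]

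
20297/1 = 20297 = 20297.00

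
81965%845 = 0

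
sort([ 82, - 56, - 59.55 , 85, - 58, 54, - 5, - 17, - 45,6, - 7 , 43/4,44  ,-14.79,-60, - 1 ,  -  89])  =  [ - 89, - 60 , - 59.55,-58, - 56, - 45,-17, - 14.79,-7, - 5, - 1 , 6,43/4,44,54,82,85]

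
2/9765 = 2/9765 =0.00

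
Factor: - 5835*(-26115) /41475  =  3^1 * 7^( - 1)*79^(  -  1 )*389^1*1741^1  =  2031747/553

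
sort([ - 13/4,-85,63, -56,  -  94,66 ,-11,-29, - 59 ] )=[ - 94,-85, - 59,-56,-29, - 11, - 13/4,63,66 ] 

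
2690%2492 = 198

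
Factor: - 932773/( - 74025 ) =3^( - 2 )*5^( - 2 ) * 7^(  -  1)*17^1*47^(- 1 )*54869^1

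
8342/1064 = 7 + 447/532 = 7.84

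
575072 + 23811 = 598883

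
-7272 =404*( - 18 )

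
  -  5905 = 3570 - 9475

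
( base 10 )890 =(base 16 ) 37A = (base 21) 208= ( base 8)1572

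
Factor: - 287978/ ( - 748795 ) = 2^1*5^( - 1)*109^1*1321^1*149759^( - 1) 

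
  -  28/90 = -1 + 31/45 = -  0.31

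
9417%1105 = 577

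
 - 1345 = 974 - 2319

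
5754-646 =5108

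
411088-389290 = 21798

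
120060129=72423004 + 47637125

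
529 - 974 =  - 445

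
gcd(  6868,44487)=1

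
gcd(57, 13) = 1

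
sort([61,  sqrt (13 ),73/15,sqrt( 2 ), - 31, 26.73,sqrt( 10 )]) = [-31, sqrt( 2), sqrt( 10),sqrt( 13),  73/15, 26.73, 61]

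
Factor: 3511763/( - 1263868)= - 2^( - 2)*315967^(-1 )*3511763^1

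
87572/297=294+254/297 = 294.86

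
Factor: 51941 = 51941^1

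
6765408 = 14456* 468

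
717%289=139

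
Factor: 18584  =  2^3 * 23^1 * 101^1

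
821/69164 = 821/69164 = 0.01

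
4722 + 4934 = 9656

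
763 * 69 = 52647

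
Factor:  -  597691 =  - 227^1 * 2633^1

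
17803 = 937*19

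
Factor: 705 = 3^1*5^1*47^1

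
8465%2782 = 119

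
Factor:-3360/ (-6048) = 3^ ( - 2)*5^1   =  5/9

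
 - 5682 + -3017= - 8699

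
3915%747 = 180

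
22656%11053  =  550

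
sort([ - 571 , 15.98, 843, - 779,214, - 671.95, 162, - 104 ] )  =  [ - 779, - 671.95, - 571, - 104,15.98 , 162,  214, 843]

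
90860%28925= 4085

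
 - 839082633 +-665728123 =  - 1504810756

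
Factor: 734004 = 2^2*3^2*20389^1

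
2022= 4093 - 2071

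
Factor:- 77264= - 2^4*11^1*439^1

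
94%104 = 94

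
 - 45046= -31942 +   -  13104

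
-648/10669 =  - 648/10669 = - 0.06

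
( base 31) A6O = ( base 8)23134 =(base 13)4615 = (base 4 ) 2121130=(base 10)9820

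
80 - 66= 14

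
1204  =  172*7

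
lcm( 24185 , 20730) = 145110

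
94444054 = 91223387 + 3220667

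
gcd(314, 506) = 2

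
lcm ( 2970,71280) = 71280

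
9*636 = 5724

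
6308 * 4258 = 26859464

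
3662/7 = 523  +  1/7 = 523.14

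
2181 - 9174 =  - 6993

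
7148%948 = 512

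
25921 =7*3703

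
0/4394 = 0=0.00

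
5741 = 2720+3021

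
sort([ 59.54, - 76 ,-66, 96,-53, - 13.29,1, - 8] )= [-76, - 66, - 53,  -  13.29, - 8,1,59.54, 96]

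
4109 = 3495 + 614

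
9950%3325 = 3300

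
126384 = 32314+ 94070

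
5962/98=60 + 41/49= 60.84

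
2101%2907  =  2101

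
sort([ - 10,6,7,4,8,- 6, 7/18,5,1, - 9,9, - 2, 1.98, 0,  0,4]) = [ - 10 , - 9, - 6, - 2,0,0 , 7/18,1 , 1.98,4,4,  5,6, 7,8,9]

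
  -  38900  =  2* ( -19450 )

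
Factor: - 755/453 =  - 5/3=- 3^( - 1)*5^1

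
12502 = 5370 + 7132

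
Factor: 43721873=13^1*23^1 * 31^1*53^1*89^1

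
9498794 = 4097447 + 5401347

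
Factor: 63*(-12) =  - 2^2 * 3^3 * 7^1=- 756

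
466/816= 233/408= 0.57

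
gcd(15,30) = 15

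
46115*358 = 16509170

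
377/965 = 377/965 = 0.39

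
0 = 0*29064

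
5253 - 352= 4901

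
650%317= 16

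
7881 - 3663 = 4218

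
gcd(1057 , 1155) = 7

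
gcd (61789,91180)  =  97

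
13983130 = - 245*( - 57074) 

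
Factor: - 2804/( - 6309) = 4/9 = 2^2*3^(-2 )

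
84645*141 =11934945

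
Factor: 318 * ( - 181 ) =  - 2^1*3^1 * 53^1  *  181^1= - 57558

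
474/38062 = 237/19031 = 0.01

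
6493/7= 927 + 4/7=   927.57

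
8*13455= 107640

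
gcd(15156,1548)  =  36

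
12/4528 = 3/1132 = 0.00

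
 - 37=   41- 78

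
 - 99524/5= - 19905 + 1/5 = - 19904.80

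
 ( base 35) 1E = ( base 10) 49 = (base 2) 110001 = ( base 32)1h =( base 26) 1n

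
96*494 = 47424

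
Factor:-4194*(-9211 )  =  38630934= 2^1*3^2 * 61^1 * 151^1*233^1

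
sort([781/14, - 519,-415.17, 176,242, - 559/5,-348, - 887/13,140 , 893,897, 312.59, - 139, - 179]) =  [ - 519,  -  415.17, - 348, - 179, - 139 , - 559/5 ,-887/13,781/14 , 140, 176,  242, 312.59,893,  897 ] 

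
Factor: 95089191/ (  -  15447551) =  - 3^1  *7^(-1)*19^ (-2 )*2089^1 * 6113^( - 1) *15173^1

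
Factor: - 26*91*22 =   -  2^2*7^1*11^1*13^2  =  -52052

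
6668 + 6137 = 12805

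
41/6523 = 41/6523 = 0.01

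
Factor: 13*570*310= 2^2*3^1 * 5^2 * 13^1 * 19^1*31^1 = 2297100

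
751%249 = 4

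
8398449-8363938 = 34511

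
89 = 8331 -8242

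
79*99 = 7821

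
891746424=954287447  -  62541023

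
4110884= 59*69676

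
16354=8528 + 7826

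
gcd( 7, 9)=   1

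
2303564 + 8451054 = 10754618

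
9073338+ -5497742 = 3575596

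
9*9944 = 89496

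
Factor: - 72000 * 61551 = -4431672000 = - 2^6* 3^4* 5^3*7^1*977^1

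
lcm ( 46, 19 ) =874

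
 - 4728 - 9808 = - 14536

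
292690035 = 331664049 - 38974014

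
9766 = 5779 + 3987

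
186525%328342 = 186525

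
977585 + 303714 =1281299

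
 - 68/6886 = -34/3443 = - 0.01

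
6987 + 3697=10684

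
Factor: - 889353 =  - 3^3*32939^1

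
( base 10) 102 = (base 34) 30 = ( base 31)39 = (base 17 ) 60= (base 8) 146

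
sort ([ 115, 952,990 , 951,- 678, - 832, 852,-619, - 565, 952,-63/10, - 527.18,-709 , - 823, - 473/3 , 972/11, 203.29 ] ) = [ - 832, - 823, - 709 , - 678,- 619,-565, - 527.18, - 473/3, - 63/10, 972/11,115, 203.29,852,951, 952,952 , 990 ]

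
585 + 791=1376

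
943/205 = 4+3/5=4.60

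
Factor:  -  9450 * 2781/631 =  -2^1 *3^6*5^2* 7^1 * 103^1 *631^( - 1 ) = -26280450/631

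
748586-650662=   97924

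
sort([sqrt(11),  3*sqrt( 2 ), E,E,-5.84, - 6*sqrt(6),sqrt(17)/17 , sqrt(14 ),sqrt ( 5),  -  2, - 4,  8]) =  [- 6 *sqrt(6 ),  -  5.84,-4, - 2, sqrt( 17)/17,sqrt ( 5), E, E , sqrt( 11 ),  sqrt( 14 ),  3*sqrt(2 ),8 ]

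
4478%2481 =1997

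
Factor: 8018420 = 2^2 * 5^1*587^1 * 683^1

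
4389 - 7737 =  - 3348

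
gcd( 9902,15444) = 2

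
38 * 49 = 1862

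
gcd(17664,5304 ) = 24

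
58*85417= 4954186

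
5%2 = 1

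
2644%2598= 46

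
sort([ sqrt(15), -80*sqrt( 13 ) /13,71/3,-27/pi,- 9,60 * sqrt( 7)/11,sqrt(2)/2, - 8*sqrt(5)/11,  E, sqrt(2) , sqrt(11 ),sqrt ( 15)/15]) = [ - 80 * sqrt(13) /13, - 9, - 27/pi , - 8*sqrt(5) /11,sqrt(15)/15,  sqrt(2 ) /2,sqrt( 2),E, sqrt(11),sqrt (15 ), 60*sqrt( 7 )/11,71/3]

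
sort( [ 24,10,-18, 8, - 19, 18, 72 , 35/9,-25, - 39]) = [ - 39, -25, - 19,-18, 35/9 , 8, 10, 18,24, 72]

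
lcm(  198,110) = 990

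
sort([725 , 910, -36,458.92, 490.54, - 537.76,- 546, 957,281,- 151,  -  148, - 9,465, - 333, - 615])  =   [- 615,  -  546,-537.76, - 333, - 151,-148,- 36, - 9,281, 458.92,465,490.54,  725,910,957]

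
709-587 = 122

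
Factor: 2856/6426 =2^2*3^(-2 ) = 4/9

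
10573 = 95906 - 85333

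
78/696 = 13/116 = 0.11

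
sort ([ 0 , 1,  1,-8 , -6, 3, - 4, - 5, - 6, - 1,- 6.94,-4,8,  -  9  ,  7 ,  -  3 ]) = [ - 9, -8 ,  -  6.94 ,  -  6, -6 ,- 5 , - 4,  -  4,-3,  -  1,0, 1,1, 3 , 7, 8 ]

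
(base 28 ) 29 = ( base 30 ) 25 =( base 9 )72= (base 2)1000001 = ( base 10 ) 65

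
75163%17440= 5403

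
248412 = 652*381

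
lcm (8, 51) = 408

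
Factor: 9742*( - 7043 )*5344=-366667369664 = -  2^6 *167^1 * 4871^1*7043^1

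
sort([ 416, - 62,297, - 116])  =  [- 116, - 62,  297,416]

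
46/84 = 23/42=0.55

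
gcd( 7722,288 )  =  18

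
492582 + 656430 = 1149012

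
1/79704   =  1/79704 =0.00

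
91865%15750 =13115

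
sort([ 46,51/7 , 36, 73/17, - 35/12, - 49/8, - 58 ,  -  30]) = [ - 58,-30,-49/8, - 35/12,73/17, 51/7 , 36,46]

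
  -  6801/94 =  - 73 +61/94 = -72.35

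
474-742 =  - 268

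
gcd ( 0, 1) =1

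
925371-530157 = 395214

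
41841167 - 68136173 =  - 26295006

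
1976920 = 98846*20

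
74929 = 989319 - 914390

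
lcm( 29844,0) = 0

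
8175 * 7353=60110775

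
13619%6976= 6643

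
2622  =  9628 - 7006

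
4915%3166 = 1749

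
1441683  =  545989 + 895694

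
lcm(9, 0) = 0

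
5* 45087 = 225435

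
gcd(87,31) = 1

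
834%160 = 34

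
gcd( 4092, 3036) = 132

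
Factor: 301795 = 5^1*13^1*4643^1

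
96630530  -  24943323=71687207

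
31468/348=7867/87= 90.43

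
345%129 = 87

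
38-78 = -40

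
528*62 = 32736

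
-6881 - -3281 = -3600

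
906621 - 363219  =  543402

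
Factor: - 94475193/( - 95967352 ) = 2^( -3 )*3^1*13^ ( - 1 )*41^1*199^( - 1 )*317^1*2423^1*4637^( - 1)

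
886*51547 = 45670642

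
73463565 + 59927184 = 133390749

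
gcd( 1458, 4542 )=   6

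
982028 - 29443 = 952585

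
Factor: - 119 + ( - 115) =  - 234= - 2^1*3^2*13^1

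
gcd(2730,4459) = 91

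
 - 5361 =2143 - 7504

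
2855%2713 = 142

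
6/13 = 6/13=0.46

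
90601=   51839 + 38762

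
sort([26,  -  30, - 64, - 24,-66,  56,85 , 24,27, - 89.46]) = [  -  89.46, - 66,  -  64, - 30, - 24,24,26,27, 56,85 ]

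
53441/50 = 1068 + 41/50=1068.82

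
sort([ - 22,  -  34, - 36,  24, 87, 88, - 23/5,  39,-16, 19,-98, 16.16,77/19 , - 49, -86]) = [  -  98, - 86,- 49,  -  36, - 34, - 22,-16, - 23/5, 77/19,16.16 , 19,24,39, 87,88 ] 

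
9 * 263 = 2367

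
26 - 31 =-5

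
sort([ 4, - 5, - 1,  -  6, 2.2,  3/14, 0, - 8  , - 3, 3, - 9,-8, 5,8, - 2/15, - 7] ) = [ - 9,  -  8, - 8,  -  7, -6,  -  5, - 3 , - 1, - 2/15,0, 3/14, 2.2,  3 , 4, 5, 8]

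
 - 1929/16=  - 1929/16 = - 120.56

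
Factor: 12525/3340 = 2^(-2)*3^1*5^1 =15/4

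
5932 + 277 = 6209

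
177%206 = 177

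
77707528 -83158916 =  - 5451388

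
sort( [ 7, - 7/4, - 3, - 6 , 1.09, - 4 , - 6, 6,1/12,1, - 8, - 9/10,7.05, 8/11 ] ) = [  -  8, - 6, - 6, - 4,-3, - 7/4, - 9/10,1/12,8/11,1,1.09,  6, 7,7.05 ]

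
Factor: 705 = 3^1*5^1*47^1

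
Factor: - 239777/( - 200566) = 691/578 = 2^ ( - 1)*17^( - 2 )*691^1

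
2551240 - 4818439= - 2267199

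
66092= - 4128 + 70220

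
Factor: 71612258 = 2^1*197^1*181757^1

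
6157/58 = 106 + 9/58 = 106.16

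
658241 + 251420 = 909661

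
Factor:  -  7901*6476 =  - 2^2*1619^1 * 7901^1  =  - 51166876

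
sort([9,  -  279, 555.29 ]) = [ - 279, 9  ,  555.29 ]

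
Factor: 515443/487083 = 727/687  =  3^( - 1)*229^( - 1 )*727^1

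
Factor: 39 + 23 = 2^1*31^1 = 62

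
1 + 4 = 5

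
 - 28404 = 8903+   -  37307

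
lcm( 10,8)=40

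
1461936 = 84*17404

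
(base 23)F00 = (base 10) 7935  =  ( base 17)1A7D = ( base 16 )1EFF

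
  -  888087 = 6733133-7621220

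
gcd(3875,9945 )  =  5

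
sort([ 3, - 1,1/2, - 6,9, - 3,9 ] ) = [ - 6, - 3,-1, 1/2,3, 9,9 ] 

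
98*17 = 1666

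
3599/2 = 3599/2= 1799.50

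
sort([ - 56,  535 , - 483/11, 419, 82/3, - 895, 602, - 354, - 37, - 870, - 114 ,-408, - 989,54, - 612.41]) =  [ - 989,  -  895,-870, - 612.41, - 408, - 354, - 114, - 56,-483/11, - 37, 82/3,54, 419, 535, 602]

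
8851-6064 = 2787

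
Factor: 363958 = 2^1*7^1*25997^1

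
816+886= 1702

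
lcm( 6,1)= 6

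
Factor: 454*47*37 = 789506 =2^1*37^1*47^1*227^1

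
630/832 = 315/416 = 0.76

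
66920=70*956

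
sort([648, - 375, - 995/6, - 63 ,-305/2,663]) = [ - 375, - 995/6, - 305/2, - 63,  648,663 ] 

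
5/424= 5/424 = 0.01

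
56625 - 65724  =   - 9099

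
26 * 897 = 23322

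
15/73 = 15/73 = 0.21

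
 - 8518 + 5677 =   -  2841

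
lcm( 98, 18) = 882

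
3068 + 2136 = 5204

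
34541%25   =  16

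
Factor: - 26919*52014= - 1400164866 = - 2^1*3^4 * 997^1*8669^1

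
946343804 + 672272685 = 1618616489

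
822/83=9  +  75/83 = 9.90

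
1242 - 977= 265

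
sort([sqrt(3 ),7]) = [sqrt(3 ),7 ]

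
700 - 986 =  - 286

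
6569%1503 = 557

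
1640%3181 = 1640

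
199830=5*39966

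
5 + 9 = 14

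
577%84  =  73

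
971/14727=971/14727 = 0.07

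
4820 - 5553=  - 733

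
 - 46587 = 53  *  (-879)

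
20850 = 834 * 25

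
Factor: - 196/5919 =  - 2^2*3^(  -  1) * 7^2*1973^( - 1) 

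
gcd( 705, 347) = 1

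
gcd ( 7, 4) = 1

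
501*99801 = 50000301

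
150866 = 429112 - 278246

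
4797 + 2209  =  7006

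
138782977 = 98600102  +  40182875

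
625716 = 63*9932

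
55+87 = 142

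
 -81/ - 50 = 1+31/50 = 1.62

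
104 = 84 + 20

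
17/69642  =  17/69642 = 0.00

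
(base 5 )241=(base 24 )2N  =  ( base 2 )1000111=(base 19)3E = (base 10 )71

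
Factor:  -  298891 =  - 257^1 * 1163^1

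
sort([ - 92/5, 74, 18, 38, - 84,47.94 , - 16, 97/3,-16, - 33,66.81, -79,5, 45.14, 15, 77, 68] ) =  [ -84, - 79 , - 33, - 92/5, - 16,-16 , 5,15 , 18, 97/3, 38, 45.14,  47.94, 66.81,  68,74, 77]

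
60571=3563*17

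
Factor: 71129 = 71129^1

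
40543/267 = 40543/267 = 151.85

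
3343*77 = 257411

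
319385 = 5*63877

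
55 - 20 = 35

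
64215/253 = 64215/253 = 253.81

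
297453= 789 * 377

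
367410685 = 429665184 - 62254499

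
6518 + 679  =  7197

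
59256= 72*823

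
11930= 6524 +5406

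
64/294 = 32/147 = 0.22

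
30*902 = 27060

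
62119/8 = 7764 + 7/8= 7764.88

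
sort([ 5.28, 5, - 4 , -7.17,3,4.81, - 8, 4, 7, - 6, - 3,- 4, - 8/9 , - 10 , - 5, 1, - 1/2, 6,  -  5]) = [ - 10, - 8, - 7.17, - 6,-5, - 5 ,- 4,-4, - 3, - 8/9 , - 1/2, 1, 3 , 4, 4.81,  5, 5.28,6,7]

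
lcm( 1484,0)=0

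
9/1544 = 9/1544=0.01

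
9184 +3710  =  12894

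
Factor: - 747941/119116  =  -2^( - 2)*97^ (-1)*307^(  -  1 )*747941^1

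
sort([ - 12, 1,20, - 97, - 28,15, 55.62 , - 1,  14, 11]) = [  -  97, -28,-12,  -  1, 1, 11,  14 , 15 , 20, 55.62 ] 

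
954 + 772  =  1726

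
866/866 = 1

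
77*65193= 5019861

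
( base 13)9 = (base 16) 9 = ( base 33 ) 9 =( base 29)9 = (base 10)9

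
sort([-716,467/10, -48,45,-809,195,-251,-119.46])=[ - 809, - 716,-251,-119.46,-48, 45,467/10,195 ]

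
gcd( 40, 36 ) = 4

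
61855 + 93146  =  155001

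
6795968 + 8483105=15279073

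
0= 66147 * 0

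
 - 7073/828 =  - 7073/828 =- 8.54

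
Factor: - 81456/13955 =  - 2^4 * 3^1*5^( - 1)*1697^1 * 2791^( - 1)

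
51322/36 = 1425+11/18 = 1425.61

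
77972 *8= 623776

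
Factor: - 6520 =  - 2^3*5^1*163^1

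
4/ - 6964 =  - 1/1741 = - 0.00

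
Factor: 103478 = 2^1*31^1*1669^1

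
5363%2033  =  1297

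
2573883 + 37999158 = 40573041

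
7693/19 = 404+17/19=404.89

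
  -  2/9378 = -1 + 4688/4689 = - 0.00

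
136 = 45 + 91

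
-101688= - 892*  114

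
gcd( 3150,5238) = 18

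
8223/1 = 8223 = 8223.00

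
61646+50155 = 111801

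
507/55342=507/55342   =  0.01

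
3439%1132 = 43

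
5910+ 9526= 15436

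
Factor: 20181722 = 2^1*11^1*157^1*5843^1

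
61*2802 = 170922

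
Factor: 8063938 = 2^1*23^1*175303^1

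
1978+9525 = 11503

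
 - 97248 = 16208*(-6)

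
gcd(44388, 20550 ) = 822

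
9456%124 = 32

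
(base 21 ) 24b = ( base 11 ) 809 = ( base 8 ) 1721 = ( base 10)977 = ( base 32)UH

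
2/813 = 2/813 = 0.00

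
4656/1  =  4656 = 4656.00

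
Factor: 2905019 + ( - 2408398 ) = 17^1*131^1*223^1 = 496621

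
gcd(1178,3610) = 38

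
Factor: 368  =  2^4*23^1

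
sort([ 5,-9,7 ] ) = [-9,  5 , 7]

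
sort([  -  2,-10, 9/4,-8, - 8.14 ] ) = [ - 10, - 8.14,-8, - 2,  9/4 ]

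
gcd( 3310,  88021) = 1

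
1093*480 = 524640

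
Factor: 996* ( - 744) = -741024 = -2^5 * 3^2*31^1*83^1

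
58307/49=1189 + 46/49 = 1189.94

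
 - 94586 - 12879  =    -  107465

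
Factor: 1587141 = 3^3 * 29^1*2027^1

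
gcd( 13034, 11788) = 14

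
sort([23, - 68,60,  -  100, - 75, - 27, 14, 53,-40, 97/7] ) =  [-100, - 75,-68,-40, - 27, 97/7,14, 23, 53,  60 ] 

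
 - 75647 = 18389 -94036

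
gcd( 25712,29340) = 4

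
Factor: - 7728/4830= - 8/5 = -2^3* 5^( - 1 ) 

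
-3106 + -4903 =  - 8009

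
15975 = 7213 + 8762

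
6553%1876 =925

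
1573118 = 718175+854943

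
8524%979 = 692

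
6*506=3036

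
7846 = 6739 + 1107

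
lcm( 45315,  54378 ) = 271890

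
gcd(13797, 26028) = 27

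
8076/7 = 1153 + 5/7 = 1153.71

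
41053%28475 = 12578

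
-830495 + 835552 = 5057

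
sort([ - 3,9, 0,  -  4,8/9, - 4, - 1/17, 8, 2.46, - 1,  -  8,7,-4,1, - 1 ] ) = [  -  8, - 4,  -  4,-4, - 3, - 1,  -  1, - 1/17,0,8/9 , 1,2.46, 7,8,9]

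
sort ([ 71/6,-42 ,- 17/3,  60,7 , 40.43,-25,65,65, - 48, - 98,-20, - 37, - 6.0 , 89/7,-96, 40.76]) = [ - 98,-96 , - 48,- 42, - 37, - 25, - 20,-6.0, - 17/3, 7,71/6,89/7,40.43, 40.76 , 60,65,  65]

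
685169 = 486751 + 198418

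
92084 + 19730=111814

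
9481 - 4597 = 4884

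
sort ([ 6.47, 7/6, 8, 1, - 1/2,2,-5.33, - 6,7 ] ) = [ - 6, - 5.33,- 1/2,1, 7/6, 2, 6.47,7, 8] 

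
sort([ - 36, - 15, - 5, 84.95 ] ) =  [ - 36, - 15, - 5, 84.95]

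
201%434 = 201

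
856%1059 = 856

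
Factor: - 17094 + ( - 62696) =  - 79790 = -2^1*5^1*79^1*101^1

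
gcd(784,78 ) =2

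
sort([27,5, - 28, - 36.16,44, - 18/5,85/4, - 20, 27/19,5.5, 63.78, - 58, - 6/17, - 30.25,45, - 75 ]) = [ -75, - 58, - 36.16 ,-30.25,-28, - 20,  -  18/5, - 6/17, 27/19, 5,5.5, 85/4,27,44, 45,  63.78]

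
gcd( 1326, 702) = 78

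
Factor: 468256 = 2^5 *14633^1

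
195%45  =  15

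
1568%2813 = 1568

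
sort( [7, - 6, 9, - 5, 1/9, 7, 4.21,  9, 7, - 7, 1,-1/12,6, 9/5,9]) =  [  -  7, -6, - 5, - 1/12, 1/9,1,9/5, 4.21, 6,7, 7  ,  7, 9, 9, 9]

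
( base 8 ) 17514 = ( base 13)3854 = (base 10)8012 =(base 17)1ac5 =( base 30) 8r2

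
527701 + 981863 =1509564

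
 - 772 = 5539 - 6311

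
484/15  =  32  +  4/15= 32.27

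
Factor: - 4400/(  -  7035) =880/1407  =  2^4*3^( - 1)*5^1*7^( - 1) * 11^1 * 67^(-1 )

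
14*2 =28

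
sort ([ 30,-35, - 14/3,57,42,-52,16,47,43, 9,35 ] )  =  [ -52,- 35, - 14/3,9 , 16, 30,35,42,43 , 47, 57]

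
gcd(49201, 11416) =1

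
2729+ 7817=10546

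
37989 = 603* 63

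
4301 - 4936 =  - 635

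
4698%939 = 3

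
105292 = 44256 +61036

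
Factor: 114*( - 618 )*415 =-29237580 = -2^2* 3^2*5^1 *19^1*83^1*103^1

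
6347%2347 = 1653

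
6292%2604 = 1084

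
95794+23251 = 119045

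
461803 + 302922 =764725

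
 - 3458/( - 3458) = 1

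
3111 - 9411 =-6300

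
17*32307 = 549219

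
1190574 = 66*18039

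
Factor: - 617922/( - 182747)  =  2^1*3^3*11443^1*  182747^( - 1)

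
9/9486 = 1/1054 = 0.00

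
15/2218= 15/2218 = 0.01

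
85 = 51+34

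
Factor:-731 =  - 17^1 * 43^1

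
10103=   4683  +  5420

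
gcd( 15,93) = 3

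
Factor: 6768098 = 2^1*3384049^1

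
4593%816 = 513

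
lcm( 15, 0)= 0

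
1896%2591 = 1896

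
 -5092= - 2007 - 3085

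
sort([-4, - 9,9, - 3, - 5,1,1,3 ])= [ -9 , - 5, - 4, - 3 , 1,1,3 , 9]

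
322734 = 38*8493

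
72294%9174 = 8076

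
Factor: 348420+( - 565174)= -216754 = -2^1 * 108377^1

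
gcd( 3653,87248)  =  1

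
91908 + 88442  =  180350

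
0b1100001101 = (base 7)2164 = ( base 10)781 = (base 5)11111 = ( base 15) 371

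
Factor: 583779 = 3^1*7^1* 27799^1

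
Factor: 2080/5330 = 16/41 = 2^4*41^(-1)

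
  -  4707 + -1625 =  - 6332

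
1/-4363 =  - 1/4363 = -0.00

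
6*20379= 122274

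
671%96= 95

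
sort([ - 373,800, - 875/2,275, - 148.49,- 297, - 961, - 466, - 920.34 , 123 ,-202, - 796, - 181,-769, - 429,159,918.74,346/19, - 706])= [ - 961 , - 920.34, - 796, - 769, - 706, - 466,  -  875/2,  -  429,-373, - 297, - 202 , - 181,-148.49,346/19,123, 159, 275, 800,918.74 ]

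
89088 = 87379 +1709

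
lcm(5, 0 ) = 0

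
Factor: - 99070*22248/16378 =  - 1102054680/8189=- 2^3*3^3 * 5^1*19^( - 1 ) *103^1*431^( - 1)* 9907^1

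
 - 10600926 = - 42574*249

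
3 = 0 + 3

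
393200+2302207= 2695407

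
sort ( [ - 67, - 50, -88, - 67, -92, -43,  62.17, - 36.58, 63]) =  [  -  92, - 88,-67, - 67, - 50,  -  43,- 36.58, 62.17, 63] 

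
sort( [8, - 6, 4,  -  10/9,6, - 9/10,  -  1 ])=[ - 6,  -  10/9, - 1,-9/10, 4,6,8 ] 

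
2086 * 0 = 0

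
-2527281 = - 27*93603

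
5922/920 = 6 + 201/460 = 6.44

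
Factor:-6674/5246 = -43^( - 1)*47^1*61^( - 1)*71^1= -3337/2623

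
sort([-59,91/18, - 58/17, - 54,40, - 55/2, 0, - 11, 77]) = [ - 59 , - 54, - 55/2, - 11, - 58/17, 0, 91/18,40,77] 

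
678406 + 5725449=6403855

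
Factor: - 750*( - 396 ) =297000 = 2^3*3^3*5^3*11^1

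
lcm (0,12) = 0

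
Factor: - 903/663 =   -  7^1 *13^( - 1)*17^( - 1 ) * 43^1 =- 301/221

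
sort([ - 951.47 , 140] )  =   [ - 951.47, 140] 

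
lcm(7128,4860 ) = 106920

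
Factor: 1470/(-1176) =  - 5/4 = - 2^( - 2)*5^1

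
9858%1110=978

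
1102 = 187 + 915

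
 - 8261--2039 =-6222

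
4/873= 4/873 = 0.00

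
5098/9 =566 + 4/9=566.44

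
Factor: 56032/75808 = 17/23 =17^1*23^(-1)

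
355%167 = 21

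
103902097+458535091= 562437188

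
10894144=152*71672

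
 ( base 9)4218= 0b110000010111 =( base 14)11b1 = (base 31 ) 36Q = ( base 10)3095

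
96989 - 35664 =61325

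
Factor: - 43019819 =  - 19^1*2264201^1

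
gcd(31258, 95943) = 1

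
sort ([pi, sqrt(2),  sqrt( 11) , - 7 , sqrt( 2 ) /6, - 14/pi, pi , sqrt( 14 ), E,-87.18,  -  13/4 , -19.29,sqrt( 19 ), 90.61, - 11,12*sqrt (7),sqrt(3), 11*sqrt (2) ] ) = [-87.18,  -  19.29, - 11,-7,  -  14/pi,- 13/4, sqrt( 2 ) /6,  sqrt(2 ), sqrt(3), E,  pi,pi,sqrt( 11 ), sqrt(14 ),  sqrt (19) , 11* sqrt( 2 ),12*sqrt( 7), 90.61] 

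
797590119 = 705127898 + 92462221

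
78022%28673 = 20676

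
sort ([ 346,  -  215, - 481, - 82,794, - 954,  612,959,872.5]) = [ - 954, - 481, - 215, - 82 , 346, 612,794, 872.5,959]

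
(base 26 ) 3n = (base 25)41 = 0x65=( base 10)101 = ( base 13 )7A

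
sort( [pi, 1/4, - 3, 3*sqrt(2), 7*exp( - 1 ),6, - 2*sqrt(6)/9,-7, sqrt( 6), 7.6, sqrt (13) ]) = [ - 7, -3,  -  2*sqrt(6) /9, 1/4, sqrt(6), 7*exp(-1 ), pi,sqrt(13),  3 * sqrt(2), 6,7.6]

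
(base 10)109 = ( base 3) 11001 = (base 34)37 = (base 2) 1101101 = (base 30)3J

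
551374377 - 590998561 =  -39624184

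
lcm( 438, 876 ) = 876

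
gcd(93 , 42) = 3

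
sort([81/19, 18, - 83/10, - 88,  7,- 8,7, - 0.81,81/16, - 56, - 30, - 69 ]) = [-88, -69, - 56, - 30, - 83/10 , - 8, - 0.81  ,  81/19,81/16 , 7,  7,18 ]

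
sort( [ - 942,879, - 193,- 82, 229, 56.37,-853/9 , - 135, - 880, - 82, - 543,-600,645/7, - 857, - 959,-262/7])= [ - 959, - 942, - 880, - 857, - 600 , -543, - 193, - 135, - 853/9, - 82,-82, - 262/7,  56.37,645/7,229, 879]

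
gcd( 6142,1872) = 2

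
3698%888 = 146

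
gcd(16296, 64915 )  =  1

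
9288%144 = 72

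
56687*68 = 3854716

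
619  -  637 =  - 18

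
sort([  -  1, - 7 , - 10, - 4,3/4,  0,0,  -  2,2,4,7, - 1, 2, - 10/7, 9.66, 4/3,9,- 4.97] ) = [ - 10, - 7  , - 4.97, - 4, - 2, - 10/7, - 1,- 1,0  ,  0,3/4,4/3,2,  2,4, 7,9,9.66 ]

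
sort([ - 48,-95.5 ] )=[ - 95.5, - 48]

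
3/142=3/142 = 0.02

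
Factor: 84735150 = 2^1*3^1* 5^2*181^1*3121^1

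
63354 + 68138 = 131492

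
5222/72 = 2611/36=72.53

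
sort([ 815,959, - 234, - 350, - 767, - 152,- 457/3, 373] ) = [-767, - 350 , - 234, - 457/3, - 152, 373 , 815,959]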